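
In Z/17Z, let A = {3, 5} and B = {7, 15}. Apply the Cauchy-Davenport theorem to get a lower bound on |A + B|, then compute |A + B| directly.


Cauchy-Davenport: |A + B| ≥ min(p, |A| + |B| - 1) for A, B nonempty in Z/pZ.
|A| = 2, |B| = 2, p = 17.
CD lower bound = min(17, 2 + 2 - 1) = min(17, 3) = 3.
Compute A + B mod 17 directly:
a = 3: 3+7=10, 3+15=1
a = 5: 5+7=12, 5+15=3
A + B = {1, 3, 10, 12}, so |A + B| = 4.
Verify: 4 ≥ 3? Yes ✓.

CD lower bound = 3, actual |A + B| = 4.


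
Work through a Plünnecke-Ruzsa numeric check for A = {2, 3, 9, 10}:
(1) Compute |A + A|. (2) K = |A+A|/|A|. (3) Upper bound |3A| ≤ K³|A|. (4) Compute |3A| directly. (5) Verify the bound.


|A| = 4.
Step 1: Compute A + A by enumerating all 16 pairs.
A + A = {4, 5, 6, 11, 12, 13, 18, 19, 20}, so |A + A| = 9.
Step 2: Doubling constant K = |A + A|/|A| = 9/4 = 9/4 ≈ 2.2500.
Step 3: Plünnecke-Ruzsa gives |3A| ≤ K³·|A| = (2.2500)³ · 4 ≈ 45.5625.
Step 4: Compute 3A = A + A + A directly by enumerating all triples (a,b,c) ∈ A³; |3A| = 16.
Step 5: Check 16 ≤ 45.5625? Yes ✓.

K = 9/4, Plünnecke-Ruzsa bound K³|A| ≈ 45.5625, |3A| = 16, inequality holds.


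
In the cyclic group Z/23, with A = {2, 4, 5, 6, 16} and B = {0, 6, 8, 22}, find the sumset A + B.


Work in Z/23Z: reduce every sum a + b modulo 23.
Enumerate all 20 pairs:
a = 2: 2+0=2, 2+6=8, 2+8=10, 2+22=1
a = 4: 4+0=4, 4+6=10, 4+8=12, 4+22=3
a = 5: 5+0=5, 5+6=11, 5+8=13, 5+22=4
a = 6: 6+0=6, 6+6=12, 6+8=14, 6+22=5
a = 16: 16+0=16, 16+6=22, 16+8=1, 16+22=15
Distinct residues collected: {1, 2, 3, 4, 5, 6, 8, 10, 11, 12, 13, 14, 15, 16, 22}
|A + B| = 15 (out of 23 total residues).

A + B = {1, 2, 3, 4, 5, 6, 8, 10, 11, 12, 13, 14, 15, 16, 22}


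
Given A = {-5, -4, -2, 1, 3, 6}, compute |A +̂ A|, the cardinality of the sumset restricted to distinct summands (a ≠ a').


Restricted sumset: A +̂ A = {a + a' : a ∈ A, a' ∈ A, a ≠ a'}.
Equivalently, take A + A and drop any sum 2a that is achievable ONLY as a + a for a ∈ A (i.e. sums representable only with equal summands).
Enumerate pairs (a, a') with a < a' (symmetric, so each unordered pair gives one sum; this covers all a ≠ a'):
  -5 + -4 = -9
  -5 + -2 = -7
  -5 + 1 = -4
  -5 + 3 = -2
  -5 + 6 = 1
  -4 + -2 = -6
  -4 + 1 = -3
  -4 + 3 = -1
  -4 + 6 = 2
  -2 + 1 = -1
  -2 + 3 = 1
  -2 + 6 = 4
  1 + 3 = 4
  1 + 6 = 7
  3 + 6 = 9
Collected distinct sums: {-9, -7, -6, -4, -3, -2, -1, 1, 2, 4, 7, 9}
|A +̂ A| = 12
(Reference bound: |A +̂ A| ≥ 2|A| - 3 for |A| ≥ 2, with |A| = 6 giving ≥ 9.)

|A +̂ A| = 12


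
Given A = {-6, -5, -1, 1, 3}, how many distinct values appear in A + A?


A + A = {a + a' : a, a' ∈ A}; |A| = 5.
General bounds: 2|A| - 1 ≤ |A + A| ≤ |A|(|A|+1)/2, i.e. 9 ≤ |A + A| ≤ 15.
Lower bound 2|A|-1 is attained iff A is an arithmetic progression.
Enumerate sums a + a' for a ≤ a' (symmetric, so this suffices):
a = -6: -6+-6=-12, -6+-5=-11, -6+-1=-7, -6+1=-5, -6+3=-3
a = -5: -5+-5=-10, -5+-1=-6, -5+1=-4, -5+3=-2
a = -1: -1+-1=-2, -1+1=0, -1+3=2
a = 1: 1+1=2, 1+3=4
a = 3: 3+3=6
Distinct sums: {-12, -11, -10, -7, -6, -5, -4, -3, -2, 0, 2, 4, 6}
|A + A| = 13

|A + A| = 13


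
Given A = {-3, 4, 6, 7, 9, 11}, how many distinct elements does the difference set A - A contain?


A - A = {a - a' : a, a' ∈ A}; |A| = 6.
Bounds: 2|A|-1 ≤ |A - A| ≤ |A|² - |A| + 1, i.e. 11 ≤ |A - A| ≤ 31.
Note: 0 ∈ A - A always (from a - a). The set is symmetric: if d ∈ A - A then -d ∈ A - A.
Enumerate nonzero differences d = a - a' with a > a' (then include -d):
Positive differences: {1, 2, 3, 4, 5, 7, 9, 10, 12, 14}
Full difference set: {0} ∪ (positive diffs) ∪ (negative diffs).
|A - A| = 1 + 2·10 = 21 (matches direct enumeration: 21).

|A - A| = 21


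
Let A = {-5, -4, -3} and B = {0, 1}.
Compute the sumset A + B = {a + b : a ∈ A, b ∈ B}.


A + B = {a + b : a ∈ A, b ∈ B}.
Enumerate all |A|·|B| = 3·2 = 6 pairs (a, b) and collect distinct sums.
a = -5: -5+0=-5, -5+1=-4
a = -4: -4+0=-4, -4+1=-3
a = -3: -3+0=-3, -3+1=-2
Collecting distinct sums: A + B = {-5, -4, -3, -2}
|A + B| = 4

A + B = {-5, -4, -3, -2}


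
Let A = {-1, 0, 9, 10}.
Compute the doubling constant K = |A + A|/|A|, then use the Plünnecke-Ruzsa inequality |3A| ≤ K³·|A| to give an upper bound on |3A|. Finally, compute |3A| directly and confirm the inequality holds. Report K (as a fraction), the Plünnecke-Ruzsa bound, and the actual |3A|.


|A| = 4.
Step 1: Compute A + A by enumerating all 16 pairs.
A + A = {-2, -1, 0, 8, 9, 10, 18, 19, 20}, so |A + A| = 9.
Step 2: Doubling constant K = |A + A|/|A| = 9/4 = 9/4 ≈ 2.2500.
Step 3: Plünnecke-Ruzsa gives |3A| ≤ K³·|A| = (2.2500)³ · 4 ≈ 45.5625.
Step 4: Compute 3A = A + A + A directly by enumerating all triples (a,b,c) ∈ A³; |3A| = 16.
Step 5: Check 16 ≤ 45.5625? Yes ✓.

K = 9/4, Plünnecke-Ruzsa bound K³|A| ≈ 45.5625, |3A| = 16, inequality holds.


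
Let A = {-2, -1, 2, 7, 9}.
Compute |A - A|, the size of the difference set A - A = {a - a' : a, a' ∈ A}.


A - A = {a - a' : a, a' ∈ A}; |A| = 5.
Bounds: 2|A|-1 ≤ |A - A| ≤ |A|² - |A| + 1, i.e. 9 ≤ |A - A| ≤ 21.
Note: 0 ∈ A - A always (from a - a). The set is symmetric: if d ∈ A - A then -d ∈ A - A.
Enumerate nonzero differences d = a - a' with a > a' (then include -d):
Positive differences: {1, 2, 3, 4, 5, 7, 8, 9, 10, 11}
Full difference set: {0} ∪ (positive diffs) ∪ (negative diffs).
|A - A| = 1 + 2·10 = 21 (matches direct enumeration: 21).

|A - A| = 21


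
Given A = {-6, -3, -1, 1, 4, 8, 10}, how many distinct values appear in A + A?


A + A = {a + a' : a, a' ∈ A}; |A| = 7.
General bounds: 2|A| - 1 ≤ |A + A| ≤ |A|(|A|+1)/2, i.e. 13 ≤ |A + A| ≤ 28.
Lower bound 2|A|-1 is attained iff A is an arithmetic progression.
Enumerate sums a + a' for a ≤ a' (symmetric, so this suffices):
a = -6: -6+-6=-12, -6+-3=-9, -6+-1=-7, -6+1=-5, -6+4=-2, -6+8=2, -6+10=4
a = -3: -3+-3=-6, -3+-1=-4, -3+1=-2, -3+4=1, -3+8=5, -3+10=7
a = -1: -1+-1=-2, -1+1=0, -1+4=3, -1+8=7, -1+10=9
a = 1: 1+1=2, 1+4=5, 1+8=9, 1+10=11
a = 4: 4+4=8, 4+8=12, 4+10=14
a = 8: 8+8=16, 8+10=18
a = 10: 10+10=20
Distinct sums: {-12, -9, -7, -6, -5, -4, -2, 0, 1, 2, 3, 4, 5, 7, 8, 9, 11, 12, 14, 16, 18, 20}
|A + A| = 22

|A + A| = 22


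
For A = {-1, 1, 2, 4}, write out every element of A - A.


A - A = {a - a' : a, a' ∈ A}.
Compute a - a' for each ordered pair (a, a'):
a = -1: -1--1=0, -1-1=-2, -1-2=-3, -1-4=-5
a = 1: 1--1=2, 1-1=0, 1-2=-1, 1-4=-3
a = 2: 2--1=3, 2-1=1, 2-2=0, 2-4=-2
a = 4: 4--1=5, 4-1=3, 4-2=2, 4-4=0
Collecting distinct values (and noting 0 appears from a-a):
A - A = {-5, -3, -2, -1, 0, 1, 2, 3, 5}
|A - A| = 9

A - A = {-5, -3, -2, -1, 0, 1, 2, 3, 5}


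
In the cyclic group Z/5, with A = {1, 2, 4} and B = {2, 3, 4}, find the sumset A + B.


Work in Z/5Z: reduce every sum a + b modulo 5.
Enumerate all 9 pairs:
a = 1: 1+2=3, 1+3=4, 1+4=0
a = 2: 2+2=4, 2+3=0, 2+4=1
a = 4: 4+2=1, 4+3=2, 4+4=3
Distinct residues collected: {0, 1, 2, 3, 4}
|A + B| = 5 (out of 5 total residues).

A + B = {0, 1, 2, 3, 4}


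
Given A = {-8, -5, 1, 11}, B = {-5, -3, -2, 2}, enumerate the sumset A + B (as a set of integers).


A + B = {a + b : a ∈ A, b ∈ B}.
Enumerate all |A|·|B| = 4·4 = 16 pairs (a, b) and collect distinct sums.
a = -8: -8+-5=-13, -8+-3=-11, -8+-2=-10, -8+2=-6
a = -5: -5+-5=-10, -5+-3=-8, -5+-2=-7, -5+2=-3
a = 1: 1+-5=-4, 1+-3=-2, 1+-2=-1, 1+2=3
a = 11: 11+-5=6, 11+-3=8, 11+-2=9, 11+2=13
Collecting distinct sums: A + B = {-13, -11, -10, -8, -7, -6, -4, -3, -2, -1, 3, 6, 8, 9, 13}
|A + B| = 15

A + B = {-13, -11, -10, -8, -7, -6, -4, -3, -2, -1, 3, 6, 8, 9, 13}


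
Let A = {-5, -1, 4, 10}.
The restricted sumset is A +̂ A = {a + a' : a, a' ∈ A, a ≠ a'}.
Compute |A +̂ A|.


Restricted sumset: A +̂ A = {a + a' : a ∈ A, a' ∈ A, a ≠ a'}.
Equivalently, take A + A and drop any sum 2a that is achievable ONLY as a + a for a ∈ A (i.e. sums representable only with equal summands).
Enumerate pairs (a, a') with a < a' (symmetric, so each unordered pair gives one sum; this covers all a ≠ a'):
  -5 + -1 = -6
  -5 + 4 = -1
  -5 + 10 = 5
  -1 + 4 = 3
  -1 + 10 = 9
  4 + 10 = 14
Collected distinct sums: {-6, -1, 3, 5, 9, 14}
|A +̂ A| = 6
(Reference bound: |A +̂ A| ≥ 2|A| - 3 for |A| ≥ 2, with |A| = 4 giving ≥ 5.)

|A +̂ A| = 6


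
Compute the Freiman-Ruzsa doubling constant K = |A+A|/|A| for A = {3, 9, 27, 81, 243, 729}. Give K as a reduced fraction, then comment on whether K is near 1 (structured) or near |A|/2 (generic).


|A| = 6.
Compute A + A by enumerating all 36 pairs.
A + A = {6, 12, 18, 30, 36, 54, 84, 90, 108, 162, 246, 252, 270, 324, 486, 732, 738, 756, 810, 972, 1458}, so |A + A| = 21.
K = |A + A| / |A| = 21/6 = 7/2 ≈ 3.5000.
Reference: AP of size 6 gives K = 11/6 ≈ 1.8333; a fully generic set of size 6 gives K ≈ 3.5000.

|A| = 6, |A + A| = 21, K = 21/6 = 7/2.


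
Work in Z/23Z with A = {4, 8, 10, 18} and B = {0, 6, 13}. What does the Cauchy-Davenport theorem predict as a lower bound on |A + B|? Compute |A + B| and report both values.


Cauchy-Davenport: |A + B| ≥ min(p, |A| + |B| - 1) for A, B nonempty in Z/pZ.
|A| = 4, |B| = 3, p = 23.
CD lower bound = min(23, 4 + 3 - 1) = min(23, 6) = 6.
Compute A + B mod 23 directly:
a = 4: 4+0=4, 4+6=10, 4+13=17
a = 8: 8+0=8, 8+6=14, 8+13=21
a = 10: 10+0=10, 10+6=16, 10+13=0
a = 18: 18+0=18, 18+6=1, 18+13=8
A + B = {0, 1, 4, 8, 10, 14, 16, 17, 18, 21}, so |A + B| = 10.
Verify: 10 ≥ 6? Yes ✓.

CD lower bound = 6, actual |A + B| = 10.


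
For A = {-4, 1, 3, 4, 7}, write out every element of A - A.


A - A = {a - a' : a, a' ∈ A}.
Compute a - a' for each ordered pair (a, a'):
a = -4: -4--4=0, -4-1=-5, -4-3=-7, -4-4=-8, -4-7=-11
a = 1: 1--4=5, 1-1=0, 1-3=-2, 1-4=-3, 1-7=-6
a = 3: 3--4=7, 3-1=2, 3-3=0, 3-4=-1, 3-7=-4
a = 4: 4--4=8, 4-1=3, 4-3=1, 4-4=0, 4-7=-3
a = 7: 7--4=11, 7-1=6, 7-3=4, 7-4=3, 7-7=0
Collecting distinct values (and noting 0 appears from a-a):
A - A = {-11, -8, -7, -6, -5, -4, -3, -2, -1, 0, 1, 2, 3, 4, 5, 6, 7, 8, 11}
|A - A| = 19

A - A = {-11, -8, -7, -6, -5, -4, -3, -2, -1, 0, 1, 2, 3, 4, 5, 6, 7, 8, 11}


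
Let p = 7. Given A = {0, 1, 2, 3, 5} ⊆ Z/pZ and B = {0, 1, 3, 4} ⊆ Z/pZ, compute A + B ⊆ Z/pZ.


Work in Z/7Z: reduce every sum a + b modulo 7.
Enumerate all 20 pairs:
a = 0: 0+0=0, 0+1=1, 0+3=3, 0+4=4
a = 1: 1+0=1, 1+1=2, 1+3=4, 1+4=5
a = 2: 2+0=2, 2+1=3, 2+3=5, 2+4=6
a = 3: 3+0=3, 3+1=4, 3+3=6, 3+4=0
a = 5: 5+0=5, 5+1=6, 5+3=1, 5+4=2
Distinct residues collected: {0, 1, 2, 3, 4, 5, 6}
|A + B| = 7 (out of 7 total residues).

A + B = {0, 1, 2, 3, 4, 5, 6}


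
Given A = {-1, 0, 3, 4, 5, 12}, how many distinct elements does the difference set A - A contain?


A - A = {a - a' : a, a' ∈ A}; |A| = 6.
Bounds: 2|A|-1 ≤ |A - A| ≤ |A|² - |A| + 1, i.e. 11 ≤ |A - A| ≤ 31.
Note: 0 ∈ A - A always (from a - a). The set is symmetric: if d ∈ A - A then -d ∈ A - A.
Enumerate nonzero differences d = a - a' with a > a' (then include -d):
Positive differences: {1, 2, 3, 4, 5, 6, 7, 8, 9, 12, 13}
Full difference set: {0} ∪ (positive diffs) ∪ (negative diffs).
|A - A| = 1 + 2·11 = 23 (matches direct enumeration: 23).

|A - A| = 23


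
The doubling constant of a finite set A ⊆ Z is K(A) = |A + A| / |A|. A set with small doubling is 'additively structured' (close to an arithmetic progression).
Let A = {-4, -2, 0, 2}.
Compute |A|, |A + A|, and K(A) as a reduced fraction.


|A| = 4.
Compute A + A by enumerating all 16 pairs.
A + A = {-8, -6, -4, -2, 0, 2, 4}, so |A + A| = 7.
K = |A + A| / |A| = 7/4 (already in lowest terms) ≈ 1.7500.
Reference: AP of size 4 gives K = 7/4 ≈ 1.7500; a fully generic set of size 4 gives K ≈ 2.5000.

|A| = 4, |A + A| = 7, K = 7/4.


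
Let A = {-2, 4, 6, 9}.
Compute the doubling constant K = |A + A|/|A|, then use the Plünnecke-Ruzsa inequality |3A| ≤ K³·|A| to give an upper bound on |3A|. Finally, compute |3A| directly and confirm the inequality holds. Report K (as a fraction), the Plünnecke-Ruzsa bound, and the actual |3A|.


|A| = 4.
Step 1: Compute A + A by enumerating all 16 pairs.
A + A = {-4, 2, 4, 7, 8, 10, 12, 13, 15, 18}, so |A + A| = 10.
Step 2: Doubling constant K = |A + A|/|A| = 10/4 = 10/4 ≈ 2.5000.
Step 3: Plünnecke-Ruzsa gives |3A| ≤ K³·|A| = (2.5000)³ · 4 ≈ 62.5000.
Step 4: Compute 3A = A + A + A directly by enumerating all triples (a,b,c) ∈ A³; |3A| = 19.
Step 5: Check 19 ≤ 62.5000? Yes ✓.

K = 10/4, Plünnecke-Ruzsa bound K³|A| ≈ 62.5000, |3A| = 19, inequality holds.


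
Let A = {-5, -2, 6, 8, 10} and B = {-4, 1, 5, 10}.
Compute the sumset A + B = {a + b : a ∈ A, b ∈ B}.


A + B = {a + b : a ∈ A, b ∈ B}.
Enumerate all |A|·|B| = 5·4 = 20 pairs (a, b) and collect distinct sums.
a = -5: -5+-4=-9, -5+1=-4, -5+5=0, -5+10=5
a = -2: -2+-4=-6, -2+1=-1, -2+5=3, -2+10=8
a = 6: 6+-4=2, 6+1=7, 6+5=11, 6+10=16
a = 8: 8+-4=4, 8+1=9, 8+5=13, 8+10=18
a = 10: 10+-4=6, 10+1=11, 10+5=15, 10+10=20
Collecting distinct sums: A + B = {-9, -6, -4, -1, 0, 2, 3, 4, 5, 6, 7, 8, 9, 11, 13, 15, 16, 18, 20}
|A + B| = 19

A + B = {-9, -6, -4, -1, 0, 2, 3, 4, 5, 6, 7, 8, 9, 11, 13, 15, 16, 18, 20}


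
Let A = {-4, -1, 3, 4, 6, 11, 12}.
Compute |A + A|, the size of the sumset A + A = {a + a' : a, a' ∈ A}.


A + A = {a + a' : a, a' ∈ A}; |A| = 7.
General bounds: 2|A| - 1 ≤ |A + A| ≤ |A|(|A|+1)/2, i.e. 13 ≤ |A + A| ≤ 28.
Lower bound 2|A|-1 is attained iff A is an arithmetic progression.
Enumerate sums a + a' for a ≤ a' (symmetric, so this suffices):
a = -4: -4+-4=-8, -4+-1=-5, -4+3=-1, -4+4=0, -4+6=2, -4+11=7, -4+12=8
a = -1: -1+-1=-2, -1+3=2, -1+4=3, -1+6=5, -1+11=10, -1+12=11
a = 3: 3+3=6, 3+4=7, 3+6=9, 3+11=14, 3+12=15
a = 4: 4+4=8, 4+6=10, 4+11=15, 4+12=16
a = 6: 6+6=12, 6+11=17, 6+12=18
a = 11: 11+11=22, 11+12=23
a = 12: 12+12=24
Distinct sums: {-8, -5, -2, -1, 0, 2, 3, 5, 6, 7, 8, 9, 10, 11, 12, 14, 15, 16, 17, 18, 22, 23, 24}
|A + A| = 23

|A + A| = 23


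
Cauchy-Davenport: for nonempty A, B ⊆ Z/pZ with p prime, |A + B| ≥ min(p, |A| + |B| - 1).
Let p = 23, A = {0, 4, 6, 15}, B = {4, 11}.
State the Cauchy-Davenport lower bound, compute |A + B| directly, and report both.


Cauchy-Davenport: |A + B| ≥ min(p, |A| + |B| - 1) for A, B nonempty in Z/pZ.
|A| = 4, |B| = 2, p = 23.
CD lower bound = min(23, 4 + 2 - 1) = min(23, 5) = 5.
Compute A + B mod 23 directly:
a = 0: 0+4=4, 0+11=11
a = 4: 4+4=8, 4+11=15
a = 6: 6+4=10, 6+11=17
a = 15: 15+4=19, 15+11=3
A + B = {3, 4, 8, 10, 11, 15, 17, 19}, so |A + B| = 8.
Verify: 8 ≥ 5? Yes ✓.

CD lower bound = 5, actual |A + B| = 8.


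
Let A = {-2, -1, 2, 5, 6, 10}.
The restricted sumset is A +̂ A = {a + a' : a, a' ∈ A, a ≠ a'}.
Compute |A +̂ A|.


Restricted sumset: A +̂ A = {a + a' : a ∈ A, a' ∈ A, a ≠ a'}.
Equivalently, take A + A and drop any sum 2a that is achievable ONLY as a + a for a ∈ A (i.e. sums representable only with equal summands).
Enumerate pairs (a, a') with a < a' (symmetric, so each unordered pair gives one sum; this covers all a ≠ a'):
  -2 + -1 = -3
  -2 + 2 = 0
  -2 + 5 = 3
  -2 + 6 = 4
  -2 + 10 = 8
  -1 + 2 = 1
  -1 + 5 = 4
  -1 + 6 = 5
  -1 + 10 = 9
  2 + 5 = 7
  2 + 6 = 8
  2 + 10 = 12
  5 + 6 = 11
  5 + 10 = 15
  6 + 10 = 16
Collected distinct sums: {-3, 0, 1, 3, 4, 5, 7, 8, 9, 11, 12, 15, 16}
|A +̂ A| = 13
(Reference bound: |A +̂ A| ≥ 2|A| - 3 for |A| ≥ 2, with |A| = 6 giving ≥ 9.)

|A +̂ A| = 13


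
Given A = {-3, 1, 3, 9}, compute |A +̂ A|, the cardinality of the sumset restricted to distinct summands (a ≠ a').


Restricted sumset: A +̂ A = {a + a' : a ∈ A, a' ∈ A, a ≠ a'}.
Equivalently, take A + A and drop any sum 2a that is achievable ONLY as a + a for a ∈ A (i.e. sums representable only with equal summands).
Enumerate pairs (a, a') with a < a' (symmetric, so each unordered pair gives one sum; this covers all a ≠ a'):
  -3 + 1 = -2
  -3 + 3 = 0
  -3 + 9 = 6
  1 + 3 = 4
  1 + 9 = 10
  3 + 9 = 12
Collected distinct sums: {-2, 0, 4, 6, 10, 12}
|A +̂ A| = 6
(Reference bound: |A +̂ A| ≥ 2|A| - 3 for |A| ≥ 2, with |A| = 4 giving ≥ 5.)

|A +̂ A| = 6


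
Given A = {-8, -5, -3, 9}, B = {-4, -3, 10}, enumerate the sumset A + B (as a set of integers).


A + B = {a + b : a ∈ A, b ∈ B}.
Enumerate all |A|·|B| = 4·3 = 12 pairs (a, b) and collect distinct sums.
a = -8: -8+-4=-12, -8+-3=-11, -8+10=2
a = -5: -5+-4=-9, -5+-3=-8, -5+10=5
a = -3: -3+-4=-7, -3+-3=-6, -3+10=7
a = 9: 9+-4=5, 9+-3=6, 9+10=19
Collecting distinct sums: A + B = {-12, -11, -9, -8, -7, -6, 2, 5, 6, 7, 19}
|A + B| = 11

A + B = {-12, -11, -9, -8, -7, -6, 2, 5, 6, 7, 19}


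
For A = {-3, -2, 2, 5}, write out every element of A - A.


A - A = {a - a' : a, a' ∈ A}.
Compute a - a' for each ordered pair (a, a'):
a = -3: -3--3=0, -3--2=-1, -3-2=-5, -3-5=-8
a = -2: -2--3=1, -2--2=0, -2-2=-4, -2-5=-7
a = 2: 2--3=5, 2--2=4, 2-2=0, 2-5=-3
a = 5: 5--3=8, 5--2=7, 5-2=3, 5-5=0
Collecting distinct values (and noting 0 appears from a-a):
A - A = {-8, -7, -5, -4, -3, -1, 0, 1, 3, 4, 5, 7, 8}
|A - A| = 13

A - A = {-8, -7, -5, -4, -3, -1, 0, 1, 3, 4, 5, 7, 8}


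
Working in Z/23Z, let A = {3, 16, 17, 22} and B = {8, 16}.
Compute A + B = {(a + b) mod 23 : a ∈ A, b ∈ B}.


Work in Z/23Z: reduce every sum a + b modulo 23.
Enumerate all 8 pairs:
a = 3: 3+8=11, 3+16=19
a = 16: 16+8=1, 16+16=9
a = 17: 17+8=2, 17+16=10
a = 22: 22+8=7, 22+16=15
Distinct residues collected: {1, 2, 7, 9, 10, 11, 15, 19}
|A + B| = 8 (out of 23 total residues).

A + B = {1, 2, 7, 9, 10, 11, 15, 19}


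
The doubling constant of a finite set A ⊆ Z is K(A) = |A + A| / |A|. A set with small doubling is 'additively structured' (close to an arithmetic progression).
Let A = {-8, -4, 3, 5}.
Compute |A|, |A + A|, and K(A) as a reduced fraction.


|A| = 4.
Compute A + A by enumerating all 16 pairs.
A + A = {-16, -12, -8, -5, -3, -1, 1, 6, 8, 10}, so |A + A| = 10.
K = |A + A| / |A| = 10/4 = 5/2 ≈ 2.5000.
Reference: AP of size 4 gives K = 7/4 ≈ 1.7500; a fully generic set of size 4 gives K ≈ 2.5000.

|A| = 4, |A + A| = 10, K = 10/4 = 5/2.


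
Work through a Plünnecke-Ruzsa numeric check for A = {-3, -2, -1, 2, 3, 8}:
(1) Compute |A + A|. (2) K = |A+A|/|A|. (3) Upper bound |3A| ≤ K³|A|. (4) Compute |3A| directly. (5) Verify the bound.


|A| = 6.
Step 1: Compute A + A by enumerating all 36 pairs.
A + A = {-6, -5, -4, -3, -2, -1, 0, 1, 2, 4, 5, 6, 7, 10, 11, 16}, so |A + A| = 16.
Step 2: Doubling constant K = |A + A|/|A| = 16/6 = 16/6 ≈ 2.6667.
Step 3: Plünnecke-Ruzsa gives |3A| ≤ K³·|A| = (2.6667)³ · 6 ≈ 113.7778.
Step 4: Compute 3A = A + A + A directly by enumerating all triples (a,b,c) ∈ A³; |3A| = 27.
Step 5: Check 27 ≤ 113.7778? Yes ✓.

K = 16/6, Plünnecke-Ruzsa bound K³|A| ≈ 113.7778, |3A| = 27, inequality holds.


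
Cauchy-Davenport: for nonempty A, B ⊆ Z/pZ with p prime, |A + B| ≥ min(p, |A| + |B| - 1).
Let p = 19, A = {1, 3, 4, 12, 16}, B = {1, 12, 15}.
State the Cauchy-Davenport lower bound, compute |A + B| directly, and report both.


Cauchy-Davenport: |A + B| ≥ min(p, |A| + |B| - 1) for A, B nonempty in Z/pZ.
|A| = 5, |B| = 3, p = 19.
CD lower bound = min(19, 5 + 3 - 1) = min(19, 7) = 7.
Compute A + B mod 19 directly:
a = 1: 1+1=2, 1+12=13, 1+15=16
a = 3: 3+1=4, 3+12=15, 3+15=18
a = 4: 4+1=5, 4+12=16, 4+15=0
a = 12: 12+1=13, 12+12=5, 12+15=8
a = 16: 16+1=17, 16+12=9, 16+15=12
A + B = {0, 2, 4, 5, 8, 9, 12, 13, 15, 16, 17, 18}, so |A + B| = 12.
Verify: 12 ≥ 7? Yes ✓.

CD lower bound = 7, actual |A + B| = 12.


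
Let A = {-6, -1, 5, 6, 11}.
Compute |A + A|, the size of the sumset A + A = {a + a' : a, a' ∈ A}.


A + A = {a + a' : a, a' ∈ A}; |A| = 5.
General bounds: 2|A| - 1 ≤ |A + A| ≤ |A|(|A|+1)/2, i.e. 9 ≤ |A + A| ≤ 15.
Lower bound 2|A|-1 is attained iff A is an arithmetic progression.
Enumerate sums a + a' for a ≤ a' (symmetric, so this suffices):
a = -6: -6+-6=-12, -6+-1=-7, -6+5=-1, -6+6=0, -6+11=5
a = -1: -1+-1=-2, -1+5=4, -1+6=5, -1+11=10
a = 5: 5+5=10, 5+6=11, 5+11=16
a = 6: 6+6=12, 6+11=17
a = 11: 11+11=22
Distinct sums: {-12, -7, -2, -1, 0, 4, 5, 10, 11, 12, 16, 17, 22}
|A + A| = 13

|A + A| = 13


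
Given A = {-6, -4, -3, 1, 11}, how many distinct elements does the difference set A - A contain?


A - A = {a - a' : a, a' ∈ A}; |A| = 5.
Bounds: 2|A|-1 ≤ |A - A| ≤ |A|² - |A| + 1, i.e. 9 ≤ |A - A| ≤ 21.
Note: 0 ∈ A - A always (from a - a). The set is symmetric: if d ∈ A - A then -d ∈ A - A.
Enumerate nonzero differences d = a - a' with a > a' (then include -d):
Positive differences: {1, 2, 3, 4, 5, 7, 10, 14, 15, 17}
Full difference set: {0} ∪ (positive diffs) ∪ (negative diffs).
|A - A| = 1 + 2·10 = 21 (matches direct enumeration: 21).

|A - A| = 21


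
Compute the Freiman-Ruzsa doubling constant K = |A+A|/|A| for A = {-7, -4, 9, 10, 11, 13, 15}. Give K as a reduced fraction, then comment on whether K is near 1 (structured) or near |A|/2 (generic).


|A| = 7.
Compute A + A by enumerating all 49 pairs.
A + A = {-14, -11, -8, 2, 3, 4, 5, 6, 7, 8, 9, 11, 18, 19, 20, 21, 22, 23, 24, 25, 26, 28, 30}, so |A + A| = 23.
K = |A + A| / |A| = 23/7 (already in lowest terms) ≈ 3.2857.
Reference: AP of size 7 gives K = 13/7 ≈ 1.8571; a fully generic set of size 7 gives K ≈ 4.0000.

|A| = 7, |A + A| = 23, K = 23/7.


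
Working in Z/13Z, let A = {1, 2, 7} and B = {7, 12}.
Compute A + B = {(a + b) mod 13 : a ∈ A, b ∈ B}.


Work in Z/13Z: reduce every sum a + b modulo 13.
Enumerate all 6 pairs:
a = 1: 1+7=8, 1+12=0
a = 2: 2+7=9, 2+12=1
a = 7: 7+7=1, 7+12=6
Distinct residues collected: {0, 1, 6, 8, 9}
|A + B| = 5 (out of 13 total residues).

A + B = {0, 1, 6, 8, 9}


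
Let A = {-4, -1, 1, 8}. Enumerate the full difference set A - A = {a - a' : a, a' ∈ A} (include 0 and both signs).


A - A = {a - a' : a, a' ∈ A}.
Compute a - a' for each ordered pair (a, a'):
a = -4: -4--4=0, -4--1=-3, -4-1=-5, -4-8=-12
a = -1: -1--4=3, -1--1=0, -1-1=-2, -1-8=-9
a = 1: 1--4=5, 1--1=2, 1-1=0, 1-8=-7
a = 8: 8--4=12, 8--1=9, 8-1=7, 8-8=0
Collecting distinct values (and noting 0 appears from a-a):
A - A = {-12, -9, -7, -5, -3, -2, 0, 2, 3, 5, 7, 9, 12}
|A - A| = 13

A - A = {-12, -9, -7, -5, -3, -2, 0, 2, 3, 5, 7, 9, 12}


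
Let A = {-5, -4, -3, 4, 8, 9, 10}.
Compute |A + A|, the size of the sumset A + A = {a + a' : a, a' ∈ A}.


A + A = {a + a' : a, a' ∈ A}; |A| = 7.
General bounds: 2|A| - 1 ≤ |A + A| ≤ |A|(|A|+1)/2, i.e. 13 ≤ |A + A| ≤ 28.
Lower bound 2|A|-1 is attained iff A is an arithmetic progression.
Enumerate sums a + a' for a ≤ a' (symmetric, so this suffices):
a = -5: -5+-5=-10, -5+-4=-9, -5+-3=-8, -5+4=-1, -5+8=3, -5+9=4, -5+10=5
a = -4: -4+-4=-8, -4+-3=-7, -4+4=0, -4+8=4, -4+9=5, -4+10=6
a = -3: -3+-3=-6, -3+4=1, -3+8=5, -3+9=6, -3+10=7
a = 4: 4+4=8, 4+8=12, 4+9=13, 4+10=14
a = 8: 8+8=16, 8+9=17, 8+10=18
a = 9: 9+9=18, 9+10=19
a = 10: 10+10=20
Distinct sums: {-10, -9, -8, -7, -6, -1, 0, 1, 3, 4, 5, 6, 7, 8, 12, 13, 14, 16, 17, 18, 19, 20}
|A + A| = 22

|A + A| = 22


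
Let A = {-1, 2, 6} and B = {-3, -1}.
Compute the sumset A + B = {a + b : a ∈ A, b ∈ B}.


A + B = {a + b : a ∈ A, b ∈ B}.
Enumerate all |A|·|B| = 3·2 = 6 pairs (a, b) and collect distinct sums.
a = -1: -1+-3=-4, -1+-1=-2
a = 2: 2+-3=-1, 2+-1=1
a = 6: 6+-3=3, 6+-1=5
Collecting distinct sums: A + B = {-4, -2, -1, 1, 3, 5}
|A + B| = 6

A + B = {-4, -2, -1, 1, 3, 5}


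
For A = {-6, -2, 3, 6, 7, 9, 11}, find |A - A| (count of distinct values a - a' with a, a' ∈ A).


A - A = {a - a' : a, a' ∈ A}; |A| = 7.
Bounds: 2|A|-1 ≤ |A - A| ≤ |A|² - |A| + 1, i.e. 13 ≤ |A - A| ≤ 43.
Note: 0 ∈ A - A always (from a - a). The set is symmetric: if d ∈ A - A then -d ∈ A - A.
Enumerate nonzero differences d = a - a' with a > a' (then include -d):
Positive differences: {1, 2, 3, 4, 5, 6, 8, 9, 11, 12, 13, 15, 17}
Full difference set: {0} ∪ (positive diffs) ∪ (negative diffs).
|A - A| = 1 + 2·13 = 27 (matches direct enumeration: 27).

|A - A| = 27


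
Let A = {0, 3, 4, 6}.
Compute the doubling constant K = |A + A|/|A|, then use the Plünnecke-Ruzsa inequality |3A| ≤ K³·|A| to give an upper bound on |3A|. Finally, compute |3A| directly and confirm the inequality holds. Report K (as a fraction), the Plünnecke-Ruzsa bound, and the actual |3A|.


|A| = 4.
Step 1: Compute A + A by enumerating all 16 pairs.
A + A = {0, 3, 4, 6, 7, 8, 9, 10, 12}, so |A + A| = 9.
Step 2: Doubling constant K = |A + A|/|A| = 9/4 = 9/4 ≈ 2.2500.
Step 3: Plünnecke-Ruzsa gives |3A| ≤ K³·|A| = (2.2500)³ · 4 ≈ 45.5625.
Step 4: Compute 3A = A + A + A directly by enumerating all triples (a,b,c) ∈ A³; |3A| = 15.
Step 5: Check 15 ≤ 45.5625? Yes ✓.

K = 9/4, Plünnecke-Ruzsa bound K³|A| ≈ 45.5625, |3A| = 15, inequality holds.


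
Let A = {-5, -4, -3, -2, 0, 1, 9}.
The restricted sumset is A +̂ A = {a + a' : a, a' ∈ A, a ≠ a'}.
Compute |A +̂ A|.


Restricted sumset: A +̂ A = {a + a' : a ∈ A, a' ∈ A, a ≠ a'}.
Equivalently, take A + A and drop any sum 2a that is achievable ONLY as a + a for a ∈ A (i.e. sums representable only with equal summands).
Enumerate pairs (a, a') with a < a' (symmetric, so each unordered pair gives one sum; this covers all a ≠ a'):
  -5 + -4 = -9
  -5 + -3 = -8
  -5 + -2 = -7
  -5 + 0 = -5
  -5 + 1 = -4
  -5 + 9 = 4
  -4 + -3 = -7
  -4 + -2 = -6
  -4 + 0 = -4
  -4 + 1 = -3
  -4 + 9 = 5
  -3 + -2 = -5
  -3 + 0 = -3
  -3 + 1 = -2
  -3 + 9 = 6
  -2 + 0 = -2
  -2 + 1 = -1
  -2 + 9 = 7
  0 + 1 = 1
  0 + 9 = 9
  1 + 9 = 10
Collected distinct sums: {-9, -8, -7, -6, -5, -4, -3, -2, -1, 1, 4, 5, 6, 7, 9, 10}
|A +̂ A| = 16
(Reference bound: |A +̂ A| ≥ 2|A| - 3 for |A| ≥ 2, with |A| = 7 giving ≥ 11.)

|A +̂ A| = 16


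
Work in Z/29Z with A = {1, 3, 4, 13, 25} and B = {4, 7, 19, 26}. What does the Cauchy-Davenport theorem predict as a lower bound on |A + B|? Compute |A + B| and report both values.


Cauchy-Davenport: |A + B| ≥ min(p, |A| + |B| - 1) for A, B nonempty in Z/pZ.
|A| = 5, |B| = 4, p = 29.
CD lower bound = min(29, 5 + 4 - 1) = min(29, 8) = 8.
Compute A + B mod 29 directly:
a = 1: 1+4=5, 1+7=8, 1+19=20, 1+26=27
a = 3: 3+4=7, 3+7=10, 3+19=22, 3+26=0
a = 4: 4+4=8, 4+7=11, 4+19=23, 4+26=1
a = 13: 13+4=17, 13+7=20, 13+19=3, 13+26=10
a = 25: 25+4=0, 25+7=3, 25+19=15, 25+26=22
A + B = {0, 1, 3, 5, 7, 8, 10, 11, 15, 17, 20, 22, 23, 27}, so |A + B| = 14.
Verify: 14 ≥ 8? Yes ✓.

CD lower bound = 8, actual |A + B| = 14.


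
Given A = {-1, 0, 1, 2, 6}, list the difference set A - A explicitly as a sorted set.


A - A = {a - a' : a, a' ∈ A}.
Compute a - a' for each ordered pair (a, a'):
a = -1: -1--1=0, -1-0=-1, -1-1=-2, -1-2=-3, -1-6=-7
a = 0: 0--1=1, 0-0=0, 0-1=-1, 0-2=-2, 0-6=-6
a = 1: 1--1=2, 1-0=1, 1-1=0, 1-2=-1, 1-6=-5
a = 2: 2--1=3, 2-0=2, 2-1=1, 2-2=0, 2-6=-4
a = 6: 6--1=7, 6-0=6, 6-1=5, 6-2=4, 6-6=0
Collecting distinct values (and noting 0 appears from a-a):
A - A = {-7, -6, -5, -4, -3, -2, -1, 0, 1, 2, 3, 4, 5, 6, 7}
|A - A| = 15

A - A = {-7, -6, -5, -4, -3, -2, -1, 0, 1, 2, 3, 4, 5, 6, 7}


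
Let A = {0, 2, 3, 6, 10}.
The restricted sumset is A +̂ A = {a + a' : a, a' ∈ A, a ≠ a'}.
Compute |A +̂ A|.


Restricted sumset: A +̂ A = {a + a' : a ∈ A, a' ∈ A, a ≠ a'}.
Equivalently, take A + A and drop any sum 2a that is achievable ONLY as a + a for a ∈ A (i.e. sums representable only with equal summands).
Enumerate pairs (a, a') with a < a' (symmetric, so each unordered pair gives one sum; this covers all a ≠ a'):
  0 + 2 = 2
  0 + 3 = 3
  0 + 6 = 6
  0 + 10 = 10
  2 + 3 = 5
  2 + 6 = 8
  2 + 10 = 12
  3 + 6 = 9
  3 + 10 = 13
  6 + 10 = 16
Collected distinct sums: {2, 3, 5, 6, 8, 9, 10, 12, 13, 16}
|A +̂ A| = 10
(Reference bound: |A +̂ A| ≥ 2|A| - 3 for |A| ≥ 2, with |A| = 5 giving ≥ 7.)

|A +̂ A| = 10


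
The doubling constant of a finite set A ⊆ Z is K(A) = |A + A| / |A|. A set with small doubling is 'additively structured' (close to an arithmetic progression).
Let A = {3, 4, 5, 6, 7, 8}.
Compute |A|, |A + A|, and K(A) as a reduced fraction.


|A| = 6.
Compute A + A by enumerating all 36 pairs.
A + A = {6, 7, 8, 9, 10, 11, 12, 13, 14, 15, 16}, so |A + A| = 11.
K = |A + A| / |A| = 11/6 (already in lowest terms) ≈ 1.8333.
Reference: AP of size 6 gives K = 11/6 ≈ 1.8333; a fully generic set of size 6 gives K ≈ 3.5000.

|A| = 6, |A + A| = 11, K = 11/6.


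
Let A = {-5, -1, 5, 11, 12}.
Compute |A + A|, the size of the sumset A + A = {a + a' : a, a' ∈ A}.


A + A = {a + a' : a, a' ∈ A}; |A| = 5.
General bounds: 2|A| - 1 ≤ |A + A| ≤ |A|(|A|+1)/2, i.e. 9 ≤ |A + A| ≤ 15.
Lower bound 2|A|-1 is attained iff A is an arithmetic progression.
Enumerate sums a + a' for a ≤ a' (symmetric, so this suffices):
a = -5: -5+-5=-10, -5+-1=-6, -5+5=0, -5+11=6, -5+12=7
a = -1: -1+-1=-2, -1+5=4, -1+11=10, -1+12=11
a = 5: 5+5=10, 5+11=16, 5+12=17
a = 11: 11+11=22, 11+12=23
a = 12: 12+12=24
Distinct sums: {-10, -6, -2, 0, 4, 6, 7, 10, 11, 16, 17, 22, 23, 24}
|A + A| = 14

|A + A| = 14


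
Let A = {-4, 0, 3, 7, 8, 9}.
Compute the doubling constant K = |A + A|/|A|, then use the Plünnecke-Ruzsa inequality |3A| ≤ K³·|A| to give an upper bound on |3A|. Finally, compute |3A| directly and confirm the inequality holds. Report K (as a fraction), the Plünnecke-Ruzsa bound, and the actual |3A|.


|A| = 6.
Step 1: Compute A + A by enumerating all 36 pairs.
A + A = {-8, -4, -1, 0, 3, 4, 5, 6, 7, 8, 9, 10, 11, 12, 14, 15, 16, 17, 18}, so |A + A| = 19.
Step 2: Doubling constant K = |A + A|/|A| = 19/6 = 19/6 ≈ 3.1667.
Step 3: Plünnecke-Ruzsa gives |3A| ≤ K³·|A| = (3.1667)³ · 6 ≈ 190.5278.
Step 4: Compute 3A = A + A + A directly by enumerating all triples (a,b,c) ∈ A³; |3A| = 33.
Step 5: Check 33 ≤ 190.5278? Yes ✓.

K = 19/6, Plünnecke-Ruzsa bound K³|A| ≈ 190.5278, |3A| = 33, inequality holds.


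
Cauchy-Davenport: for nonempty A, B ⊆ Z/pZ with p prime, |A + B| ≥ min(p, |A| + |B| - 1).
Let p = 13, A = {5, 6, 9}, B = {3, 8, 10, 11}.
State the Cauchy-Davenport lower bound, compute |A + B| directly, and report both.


Cauchy-Davenport: |A + B| ≥ min(p, |A| + |B| - 1) for A, B nonempty in Z/pZ.
|A| = 3, |B| = 4, p = 13.
CD lower bound = min(13, 3 + 4 - 1) = min(13, 6) = 6.
Compute A + B mod 13 directly:
a = 5: 5+3=8, 5+8=0, 5+10=2, 5+11=3
a = 6: 6+3=9, 6+8=1, 6+10=3, 6+11=4
a = 9: 9+3=12, 9+8=4, 9+10=6, 9+11=7
A + B = {0, 1, 2, 3, 4, 6, 7, 8, 9, 12}, so |A + B| = 10.
Verify: 10 ≥ 6? Yes ✓.

CD lower bound = 6, actual |A + B| = 10.


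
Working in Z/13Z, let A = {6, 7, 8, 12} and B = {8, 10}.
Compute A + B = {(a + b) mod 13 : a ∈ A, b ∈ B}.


Work in Z/13Z: reduce every sum a + b modulo 13.
Enumerate all 8 pairs:
a = 6: 6+8=1, 6+10=3
a = 7: 7+8=2, 7+10=4
a = 8: 8+8=3, 8+10=5
a = 12: 12+8=7, 12+10=9
Distinct residues collected: {1, 2, 3, 4, 5, 7, 9}
|A + B| = 7 (out of 13 total residues).

A + B = {1, 2, 3, 4, 5, 7, 9}


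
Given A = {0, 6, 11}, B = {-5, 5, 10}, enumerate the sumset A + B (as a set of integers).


A + B = {a + b : a ∈ A, b ∈ B}.
Enumerate all |A|·|B| = 3·3 = 9 pairs (a, b) and collect distinct sums.
a = 0: 0+-5=-5, 0+5=5, 0+10=10
a = 6: 6+-5=1, 6+5=11, 6+10=16
a = 11: 11+-5=6, 11+5=16, 11+10=21
Collecting distinct sums: A + B = {-5, 1, 5, 6, 10, 11, 16, 21}
|A + B| = 8

A + B = {-5, 1, 5, 6, 10, 11, 16, 21}


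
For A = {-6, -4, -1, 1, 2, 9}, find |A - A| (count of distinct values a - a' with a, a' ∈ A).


A - A = {a - a' : a, a' ∈ A}; |A| = 6.
Bounds: 2|A|-1 ≤ |A - A| ≤ |A|² - |A| + 1, i.e. 11 ≤ |A - A| ≤ 31.
Note: 0 ∈ A - A always (from a - a). The set is symmetric: if d ∈ A - A then -d ∈ A - A.
Enumerate nonzero differences d = a - a' with a > a' (then include -d):
Positive differences: {1, 2, 3, 5, 6, 7, 8, 10, 13, 15}
Full difference set: {0} ∪ (positive diffs) ∪ (negative diffs).
|A - A| = 1 + 2·10 = 21 (matches direct enumeration: 21).

|A - A| = 21


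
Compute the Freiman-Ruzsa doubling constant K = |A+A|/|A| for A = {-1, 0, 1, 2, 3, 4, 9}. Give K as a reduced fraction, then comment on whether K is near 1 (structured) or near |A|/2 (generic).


|A| = 7.
Compute A + A by enumerating all 49 pairs.
A + A = {-2, -1, 0, 1, 2, 3, 4, 5, 6, 7, 8, 9, 10, 11, 12, 13, 18}, so |A + A| = 17.
K = |A + A| / |A| = 17/7 (already in lowest terms) ≈ 2.4286.
Reference: AP of size 7 gives K = 13/7 ≈ 1.8571; a fully generic set of size 7 gives K ≈ 4.0000.

|A| = 7, |A + A| = 17, K = 17/7.


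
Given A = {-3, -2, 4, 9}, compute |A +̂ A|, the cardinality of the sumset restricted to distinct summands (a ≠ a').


Restricted sumset: A +̂ A = {a + a' : a ∈ A, a' ∈ A, a ≠ a'}.
Equivalently, take A + A and drop any sum 2a that is achievable ONLY as a + a for a ∈ A (i.e. sums representable only with equal summands).
Enumerate pairs (a, a') with a < a' (symmetric, so each unordered pair gives one sum; this covers all a ≠ a'):
  -3 + -2 = -5
  -3 + 4 = 1
  -3 + 9 = 6
  -2 + 4 = 2
  -2 + 9 = 7
  4 + 9 = 13
Collected distinct sums: {-5, 1, 2, 6, 7, 13}
|A +̂ A| = 6
(Reference bound: |A +̂ A| ≥ 2|A| - 3 for |A| ≥ 2, with |A| = 4 giving ≥ 5.)

|A +̂ A| = 6


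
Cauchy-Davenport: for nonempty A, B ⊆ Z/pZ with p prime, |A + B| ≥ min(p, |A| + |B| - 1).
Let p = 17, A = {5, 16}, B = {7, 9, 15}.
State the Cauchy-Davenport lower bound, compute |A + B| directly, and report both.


Cauchy-Davenport: |A + B| ≥ min(p, |A| + |B| - 1) for A, B nonempty in Z/pZ.
|A| = 2, |B| = 3, p = 17.
CD lower bound = min(17, 2 + 3 - 1) = min(17, 4) = 4.
Compute A + B mod 17 directly:
a = 5: 5+7=12, 5+9=14, 5+15=3
a = 16: 16+7=6, 16+9=8, 16+15=14
A + B = {3, 6, 8, 12, 14}, so |A + B| = 5.
Verify: 5 ≥ 4? Yes ✓.

CD lower bound = 4, actual |A + B| = 5.


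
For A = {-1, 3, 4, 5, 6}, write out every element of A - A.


A - A = {a - a' : a, a' ∈ A}.
Compute a - a' for each ordered pair (a, a'):
a = -1: -1--1=0, -1-3=-4, -1-4=-5, -1-5=-6, -1-6=-7
a = 3: 3--1=4, 3-3=0, 3-4=-1, 3-5=-2, 3-6=-3
a = 4: 4--1=5, 4-3=1, 4-4=0, 4-5=-1, 4-6=-2
a = 5: 5--1=6, 5-3=2, 5-4=1, 5-5=0, 5-6=-1
a = 6: 6--1=7, 6-3=3, 6-4=2, 6-5=1, 6-6=0
Collecting distinct values (and noting 0 appears from a-a):
A - A = {-7, -6, -5, -4, -3, -2, -1, 0, 1, 2, 3, 4, 5, 6, 7}
|A - A| = 15

A - A = {-7, -6, -5, -4, -3, -2, -1, 0, 1, 2, 3, 4, 5, 6, 7}


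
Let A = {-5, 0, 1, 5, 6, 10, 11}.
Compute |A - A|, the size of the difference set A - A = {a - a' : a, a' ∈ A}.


A - A = {a - a' : a, a' ∈ A}; |A| = 7.
Bounds: 2|A|-1 ≤ |A - A| ≤ |A|² - |A| + 1, i.e. 13 ≤ |A - A| ≤ 43.
Note: 0 ∈ A - A always (from a - a). The set is symmetric: if d ∈ A - A then -d ∈ A - A.
Enumerate nonzero differences d = a - a' with a > a' (then include -d):
Positive differences: {1, 4, 5, 6, 9, 10, 11, 15, 16}
Full difference set: {0} ∪ (positive diffs) ∪ (negative diffs).
|A - A| = 1 + 2·9 = 19 (matches direct enumeration: 19).

|A - A| = 19


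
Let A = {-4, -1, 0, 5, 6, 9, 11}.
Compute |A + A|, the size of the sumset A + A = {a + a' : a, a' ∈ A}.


A + A = {a + a' : a, a' ∈ A}; |A| = 7.
General bounds: 2|A| - 1 ≤ |A + A| ≤ |A|(|A|+1)/2, i.e. 13 ≤ |A + A| ≤ 28.
Lower bound 2|A|-1 is attained iff A is an arithmetic progression.
Enumerate sums a + a' for a ≤ a' (symmetric, so this suffices):
a = -4: -4+-4=-8, -4+-1=-5, -4+0=-4, -4+5=1, -4+6=2, -4+9=5, -4+11=7
a = -1: -1+-1=-2, -1+0=-1, -1+5=4, -1+6=5, -1+9=8, -1+11=10
a = 0: 0+0=0, 0+5=5, 0+6=6, 0+9=9, 0+11=11
a = 5: 5+5=10, 5+6=11, 5+9=14, 5+11=16
a = 6: 6+6=12, 6+9=15, 6+11=17
a = 9: 9+9=18, 9+11=20
a = 11: 11+11=22
Distinct sums: {-8, -5, -4, -2, -1, 0, 1, 2, 4, 5, 6, 7, 8, 9, 10, 11, 12, 14, 15, 16, 17, 18, 20, 22}
|A + A| = 24

|A + A| = 24


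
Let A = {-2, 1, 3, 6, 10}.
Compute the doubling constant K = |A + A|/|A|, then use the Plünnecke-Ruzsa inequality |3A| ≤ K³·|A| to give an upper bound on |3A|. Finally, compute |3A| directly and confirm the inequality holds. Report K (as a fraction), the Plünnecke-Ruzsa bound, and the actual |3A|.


|A| = 5.
Step 1: Compute A + A by enumerating all 25 pairs.
A + A = {-4, -1, 1, 2, 4, 6, 7, 8, 9, 11, 12, 13, 16, 20}, so |A + A| = 14.
Step 2: Doubling constant K = |A + A|/|A| = 14/5 = 14/5 ≈ 2.8000.
Step 3: Plünnecke-Ruzsa gives |3A| ≤ K³·|A| = (2.8000)³ · 5 ≈ 109.7600.
Step 4: Compute 3A = A + A + A directly by enumerating all triples (a,b,c) ∈ A³; |3A| = 27.
Step 5: Check 27 ≤ 109.7600? Yes ✓.

K = 14/5, Plünnecke-Ruzsa bound K³|A| ≈ 109.7600, |3A| = 27, inequality holds.


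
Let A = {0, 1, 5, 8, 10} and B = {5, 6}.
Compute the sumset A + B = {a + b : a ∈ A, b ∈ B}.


A + B = {a + b : a ∈ A, b ∈ B}.
Enumerate all |A|·|B| = 5·2 = 10 pairs (a, b) and collect distinct sums.
a = 0: 0+5=5, 0+6=6
a = 1: 1+5=6, 1+6=7
a = 5: 5+5=10, 5+6=11
a = 8: 8+5=13, 8+6=14
a = 10: 10+5=15, 10+6=16
Collecting distinct sums: A + B = {5, 6, 7, 10, 11, 13, 14, 15, 16}
|A + B| = 9

A + B = {5, 6, 7, 10, 11, 13, 14, 15, 16}


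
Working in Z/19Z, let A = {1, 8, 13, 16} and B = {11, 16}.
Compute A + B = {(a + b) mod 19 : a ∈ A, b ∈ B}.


Work in Z/19Z: reduce every sum a + b modulo 19.
Enumerate all 8 pairs:
a = 1: 1+11=12, 1+16=17
a = 8: 8+11=0, 8+16=5
a = 13: 13+11=5, 13+16=10
a = 16: 16+11=8, 16+16=13
Distinct residues collected: {0, 5, 8, 10, 12, 13, 17}
|A + B| = 7 (out of 19 total residues).

A + B = {0, 5, 8, 10, 12, 13, 17}


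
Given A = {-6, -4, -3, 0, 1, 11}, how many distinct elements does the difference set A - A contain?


A - A = {a - a' : a, a' ∈ A}; |A| = 6.
Bounds: 2|A|-1 ≤ |A - A| ≤ |A|² - |A| + 1, i.e. 11 ≤ |A - A| ≤ 31.
Note: 0 ∈ A - A always (from a - a). The set is symmetric: if d ∈ A - A then -d ∈ A - A.
Enumerate nonzero differences d = a - a' with a > a' (then include -d):
Positive differences: {1, 2, 3, 4, 5, 6, 7, 10, 11, 14, 15, 17}
Full difference set: {0} ∪ (positive diffs) ∪ (negative diffs).
|A - A| = 1 + 2·12 = 25 (matches direct enumeration: 25).

|A - A| = 25


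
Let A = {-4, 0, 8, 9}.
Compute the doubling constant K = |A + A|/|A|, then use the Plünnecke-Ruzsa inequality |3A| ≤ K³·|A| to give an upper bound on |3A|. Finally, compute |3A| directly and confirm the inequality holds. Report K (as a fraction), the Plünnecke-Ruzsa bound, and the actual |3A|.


|A| = 4.
Step 1: Compute A + A by enumerating all 16 pairs.
A + A = {-8, -4, 0, 4, 5, 8, 9, 16, 17, 18}, so |A + A| = 10.
Step 2: Doubling constant K = |A + A|/|A| = 10/4 = 10/4 ≈ 2.5000.
Step 3: Plünnecke-Ruzsa gives |3A| ≤ K³·|A| = (2.5000)³ · 4 ≈ 62.5000.
Step 4: Compute 3A = A + A + A directly by enumerating all triples (a,b,c) ∈ A³; |3A| = 19.
Step 5: Check 19 ≤ 62.5000? Yes ✓.

K = 10/4, Plünnecke-Ruzsa bound K³|A| ≈ 62.5000, |3A| = 19, inequality holds.


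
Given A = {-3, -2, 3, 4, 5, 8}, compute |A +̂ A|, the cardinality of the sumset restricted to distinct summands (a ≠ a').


Restricted sumset: A +̂ A = {a + a' : a ∈ A, a' ∈ A, a ≠ a'}.
Equivalently, take A + A and drop any sum 2a that is achievable ONLY as a + a for a ∈ A (i.e. sums representable only with equal summands).
Enumerate pairs (a, a') with a < a' (symmetric, so each unordered pair gives one sum; this covers all a ≠ a'):
  -3 + -2 = -5
  -3 + 3 = 0
  -3 + 4 = 1
  -3 + 5 = 2
  -3 + 8 = 5
  -2 + 3 = 1
  -2 + 4 = 2
  -2 + 5 = 3
  -2 + 8 = 6
  3 + 4 = 7
  3 + 5 = 8
  3 + 8 = 11
  4 + 5 = 9
  4 + 8 = 12
  5 + 8 = 13
Collected distinct sums: {-5, 0, 1, 2, 3, 5, 6, 7, 8, 9, 11, 12, 13}
|A +̂ A| = 13
(Reference bound: |A +̂ A| ≥ 2|A| - 3 for |A| ≥ 2, with |A| = 6 giving ≥ 9.)

|A +̂ A| = 13


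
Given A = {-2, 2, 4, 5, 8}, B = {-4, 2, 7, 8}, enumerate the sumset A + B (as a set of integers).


A + B = {a + b : a ∈ A, b ∈ B}.
Enumerate all |A|·|B| = 5·4 = 20 pairs (a, b) and collect distinct sums.
a = -2: -2+-4=-6, -2+2=0, -2+7=5, -2+8=6
a = 2: 2+-4=-2, 2+2=4, 2+7=9, 2+8=10
a = 4: 4+-4=0, 4+2=6, 4+7=11, 4+8=12
a = 5: 5+-4=1, 5+2=7, 5+7=12, 5+8=13
a = 8: 8+-4=4, 8+2=10, 8+7=15, 8+8=16
Collecting distinct sums: A + B = {-6, -2, 0, 1, 4, 5, 6, 7, 9, 10, 11, 12, 13, 15, 16}
|A + B| = 15

A + B = {-6, -2, 0, 1, 4, 5, 6, 7, 9, 10, 11, 12, 13, 15, 16}


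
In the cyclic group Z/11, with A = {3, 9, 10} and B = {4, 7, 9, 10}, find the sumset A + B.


Work in Z/11Z: reduce every sum a + b modulo 11.
Enumerate all 12 pairs:
a = 3: 3+4=7, 3+7=10, 3+9=1, 3+10=2
a = 9: 9+4=2, 9+7=5, 9+9=7, 9+10=8
a = 10: 10+4=3, 10+7=6, 10+9=8, 10+10=9
Distinct residues collected: {1, 2, 3, 5, 6, 7, 8, 9, 10}
|A + B| = 9 (out of 11 total residues).

A + B = {1, 2, 3, 5, 6, 7, 8, 9, 10}
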